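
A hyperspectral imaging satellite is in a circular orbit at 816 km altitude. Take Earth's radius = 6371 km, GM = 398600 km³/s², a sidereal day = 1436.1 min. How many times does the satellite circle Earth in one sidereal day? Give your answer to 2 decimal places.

Semi-major axis a = 6371 + 816 = 7187 km. Period T = 2π√(a³/μ) = 2π√(7187³/398600) = 6063.6 s = 101.06 min.
Orbits per sidereal day = 86166 / 6063.6 = 14.210.

14.21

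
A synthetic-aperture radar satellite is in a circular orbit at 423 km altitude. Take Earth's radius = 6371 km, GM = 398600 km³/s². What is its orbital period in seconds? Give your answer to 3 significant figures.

Semi-major axis a = 6371 + 423 = 6794 km. Period T = 2π√(a³/μ) = 2π√(6794³/398600) = 5573.1 s = 92.89 min.

5570 seconds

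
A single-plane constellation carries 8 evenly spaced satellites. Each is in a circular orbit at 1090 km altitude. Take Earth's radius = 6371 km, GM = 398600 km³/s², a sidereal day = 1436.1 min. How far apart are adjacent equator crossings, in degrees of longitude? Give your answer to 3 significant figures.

Semi-major axis a = 6371 + 1090 = 7461 km. Period T = 2π√(a³/μ) = 2π√(7461³/398600) = 6413.7 s = 106.89 min.
Single-satellite node shift = (6413.7/86166) × 360° = 26.80°.
With 8 satellites evenly phased, successive equator crossings are 26.80/8 = 3.350° apart.

3.35°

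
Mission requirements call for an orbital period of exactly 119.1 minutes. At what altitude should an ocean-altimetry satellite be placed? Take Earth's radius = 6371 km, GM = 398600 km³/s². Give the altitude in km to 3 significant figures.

1650 km

T = 119.1 min = 7146.0 s.
From T = 2π√(a³/μ): a = (μ T²/4π²)^(1/3) = (398600 × 7146.0² / 4π²)^(1/3) = 8019 km.
Altitude h = a − R = 8019 − 6371 = 1648 km.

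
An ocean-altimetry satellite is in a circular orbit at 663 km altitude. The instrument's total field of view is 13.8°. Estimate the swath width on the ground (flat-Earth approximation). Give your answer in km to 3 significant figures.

160 km

Half-angle = 13.8°/2 = 6.9°.
Swath width ≈ 2h·tan(θ/2) = 2 × 663 × tan(6.9°) = 160.5 km.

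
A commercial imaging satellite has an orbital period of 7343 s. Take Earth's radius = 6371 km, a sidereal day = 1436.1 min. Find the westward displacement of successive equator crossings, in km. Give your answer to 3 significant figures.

3410 km

During one orbit Earth rotates (7343.0 / 86166) × 360° = 30.68°.
At the equator that is 30.68° × (2π·6371/360) km/° = 30.68 × 111.2 = 3411 km.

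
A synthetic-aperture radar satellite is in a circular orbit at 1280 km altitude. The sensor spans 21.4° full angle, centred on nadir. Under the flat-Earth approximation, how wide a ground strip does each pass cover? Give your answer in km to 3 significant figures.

Half-angle = 21.4°/2 = 10.7°.
Swath width ≈ 2h·tan(θ/2) = 2 × 1280 × tan(10.7°) = 483.7 km.

484 km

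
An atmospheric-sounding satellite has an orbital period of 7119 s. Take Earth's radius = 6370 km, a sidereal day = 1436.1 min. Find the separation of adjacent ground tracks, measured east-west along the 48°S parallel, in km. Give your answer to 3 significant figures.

Node shift per orbit = (7119.0/86166) × 360° = 29.74°.
Equatorial spacing = 29.74 × 111.2 km/° = 3307 km.
At 48° latitude, spacing = 3307 × cos(48°) = 2213 km.

2210 km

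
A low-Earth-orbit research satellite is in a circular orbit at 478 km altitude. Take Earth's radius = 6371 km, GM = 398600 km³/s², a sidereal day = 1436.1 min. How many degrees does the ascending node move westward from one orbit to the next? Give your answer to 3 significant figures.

23.6°

Semi-major axis a = 6371 + 478 = 6849 km. Period T = 2π√(a³/μ) = 2π√(6849³/398600) = 5640.9 s = 94.02 min.
During one orbit Earth rotates (5640.9 / 86166) × 360° = 23.57°.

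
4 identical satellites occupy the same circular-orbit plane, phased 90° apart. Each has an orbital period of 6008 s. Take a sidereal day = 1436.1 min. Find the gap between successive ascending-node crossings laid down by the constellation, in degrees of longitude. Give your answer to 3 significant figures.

Single-satellite node shift = (6008.0/86166) × 360° = 25.10°.
With 4 satellites evenly phased, successive equator crossings are 25.10/4 = 6.275° apart.

6.28°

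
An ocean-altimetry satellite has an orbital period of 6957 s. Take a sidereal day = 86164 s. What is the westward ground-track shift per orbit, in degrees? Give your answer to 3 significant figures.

29.1°

During one orbit Earth rotates (6957.0 / 86164) × 360° = 29.07°.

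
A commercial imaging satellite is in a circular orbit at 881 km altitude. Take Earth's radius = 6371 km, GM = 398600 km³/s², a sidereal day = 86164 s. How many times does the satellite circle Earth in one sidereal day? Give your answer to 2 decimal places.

14.02

Semi-major axis a = 6371 + 881 = 7252 km. Period T = 2π√(a³/μ) = 2π√(7252³/398600) = 6146.1 s = 102.43 min.
Orbits per sidereal day = 86164 / 6146.1 = 14.019.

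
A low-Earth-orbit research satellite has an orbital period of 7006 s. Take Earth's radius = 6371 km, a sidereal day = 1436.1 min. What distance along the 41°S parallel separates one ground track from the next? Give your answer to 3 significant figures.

2460 km

Node shift per orbit = (7006.0/86166) × 360° = 29.27°.
Equatorial spacing = 29.27 × 111.2 km/° = 3255 km.
At 41° latitude, spacing = 3255 × cos(41°) = 2456 km.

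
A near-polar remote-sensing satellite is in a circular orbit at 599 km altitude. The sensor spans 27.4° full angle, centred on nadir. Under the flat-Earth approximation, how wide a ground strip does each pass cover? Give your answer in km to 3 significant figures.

Half-angle = 27.4°/2 = 13.7°.
Swath width ≈ 2h·tan(θ/2) = 2 × 599 × tan(13.7°) = 292.0 km.

292 km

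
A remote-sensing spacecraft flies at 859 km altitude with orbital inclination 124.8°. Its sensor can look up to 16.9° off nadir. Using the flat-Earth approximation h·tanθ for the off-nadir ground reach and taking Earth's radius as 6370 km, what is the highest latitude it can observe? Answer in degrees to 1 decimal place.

57.5°

Retrograde orbit: the ground track reaches ±(180° − i) = ±(180 − 124.8) = ±55.2°.
Sensor half-swath on the ground ≈ 859·tan(16.9°) = 261 km = 2.35° of latitude.
Maximum observable latitude ≈ 55.2 + 2.35 = 57.5°.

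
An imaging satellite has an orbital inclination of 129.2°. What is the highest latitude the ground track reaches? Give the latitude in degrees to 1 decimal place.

Retrograde orbit: the ground track reaches ±(180° − i) = ±(180 − 129.2) = ±50.8°.

50.8°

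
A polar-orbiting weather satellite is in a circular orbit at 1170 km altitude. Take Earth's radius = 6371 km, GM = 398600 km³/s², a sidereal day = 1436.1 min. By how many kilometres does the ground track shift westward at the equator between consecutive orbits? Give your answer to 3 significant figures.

3030 km

Semi-major axis a = 6371 + 1170 = 7541 km. Period T = 2π√(a³/μ) = 2π√(7541³/398600) = 6517.1 s = 108.62 min.
During one orbit Earth rotates (6517.1 / 86166) × 360° = 27.23°.
At the equator that is 27.23° × (2π·6371/360) km/° = 27.23 × 111.2 = 3028 km.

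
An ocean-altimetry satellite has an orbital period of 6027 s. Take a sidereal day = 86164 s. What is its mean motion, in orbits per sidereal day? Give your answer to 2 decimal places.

Orbits per sidereal day = 86164 / 6027.0 = 14.296.

14.30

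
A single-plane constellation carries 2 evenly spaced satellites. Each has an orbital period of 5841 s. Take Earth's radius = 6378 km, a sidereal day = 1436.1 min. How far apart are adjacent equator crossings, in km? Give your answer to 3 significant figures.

1360 km

Single-satellite node shift = (5841.0/86166) × 360° = 24.40°.
With 2 satellites evenly phased, successive equator crossings are 24.40/2 = 12.202° apart.
That is 12.202 × 111.3 = 1358 km at the equator.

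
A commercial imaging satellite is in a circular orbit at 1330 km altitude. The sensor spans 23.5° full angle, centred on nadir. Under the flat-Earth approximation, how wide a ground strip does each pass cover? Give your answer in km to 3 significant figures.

553 km

Half-angle = 23.5°/2 = 11.75°.
Swath width ≈ 2h·tan(θ/2) = 2 × 1330 × tan(11.75°) = 553.3 km.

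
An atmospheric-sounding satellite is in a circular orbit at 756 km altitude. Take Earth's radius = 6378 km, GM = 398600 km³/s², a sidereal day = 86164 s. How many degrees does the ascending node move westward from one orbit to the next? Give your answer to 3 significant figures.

Semi-major axis a = 6378 + 756 = 7134 km. Period T = 2π√(a³/μ) = 2π√(7134³/398600) = 5996.7 s = 99.94 min.
During one orbit Earth rotates (5996.7 / 86164) × 360° = 25.05°.

25.1°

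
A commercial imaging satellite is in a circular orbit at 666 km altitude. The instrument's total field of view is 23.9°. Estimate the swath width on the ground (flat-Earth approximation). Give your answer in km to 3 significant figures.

282 km

Half-angle = 23.9°/2 = 11.95°.
Swath width ≈ 2h·tan(θ/2) = 2 × 666 × tan(11.95°) = 281.9 km.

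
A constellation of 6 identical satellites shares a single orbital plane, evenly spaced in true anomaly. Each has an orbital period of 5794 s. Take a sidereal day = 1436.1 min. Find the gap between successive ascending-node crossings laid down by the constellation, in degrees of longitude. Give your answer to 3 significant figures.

Single-satellite node shift = (5794.0/86166) × 360° = 24.21°.
With 6 satellites evenly phased, successive equator crossings are 24.21/6 = 4.035° apart.

4.03°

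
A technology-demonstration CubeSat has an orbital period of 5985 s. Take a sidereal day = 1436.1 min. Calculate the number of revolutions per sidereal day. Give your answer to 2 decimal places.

Orbits per sidereal day = 86166 / 5985.0 = 14.397.

14.40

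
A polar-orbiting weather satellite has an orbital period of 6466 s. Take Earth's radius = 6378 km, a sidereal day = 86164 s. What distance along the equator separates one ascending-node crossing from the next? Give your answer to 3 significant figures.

During one orbit Earth rotates (6466.0 / 86164) × 360° = 27.02°.
At the equator that is 27.02° × (2π·6378/360) km/° = 27.02 × 111.3 = 3007 km.

3010 km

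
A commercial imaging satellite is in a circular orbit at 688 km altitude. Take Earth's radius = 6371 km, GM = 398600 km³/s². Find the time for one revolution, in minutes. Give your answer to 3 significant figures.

98.4 min

Semi-major axis a = 6371 + 688 = 7059 km. Period T = 2π√(a³/μ) = 2π√(7059³/398600) = 5902.4 s = 98.37 min.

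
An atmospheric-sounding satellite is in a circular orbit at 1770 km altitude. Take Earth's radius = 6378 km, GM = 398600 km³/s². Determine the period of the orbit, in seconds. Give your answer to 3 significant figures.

Semi-major axis a = 6378 + 1770 = 8148 km. Period T = 2π√(a³/μ) = 2π√(8148³/398600) = 7319.6 s = 121.99 min.

7320 seconds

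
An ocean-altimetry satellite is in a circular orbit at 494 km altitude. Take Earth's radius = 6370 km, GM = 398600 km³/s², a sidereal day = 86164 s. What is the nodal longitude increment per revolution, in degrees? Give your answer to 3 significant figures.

23.6°

Semi-major axis a = 6370 + 494 = 6864 km. Period T = 2π√(a³/μ) = 2π√(6864³/398600) = 5659.5 s = 94.32 min.
During one orbit Earth rotates (5659.5 / 86164) × 360° = 23.65°.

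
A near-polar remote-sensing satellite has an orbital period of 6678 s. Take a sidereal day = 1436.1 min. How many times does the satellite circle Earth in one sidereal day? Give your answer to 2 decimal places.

12.90

Orbits per sidereal day = 86166 / 6678.0 = 12.903.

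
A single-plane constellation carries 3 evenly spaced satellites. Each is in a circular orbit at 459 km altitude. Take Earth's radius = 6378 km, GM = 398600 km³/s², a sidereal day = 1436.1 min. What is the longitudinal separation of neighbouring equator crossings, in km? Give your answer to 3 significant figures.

872 km

Semi-major axis a = 6378 + 459 = 6837 km. Period T = 2π√(a³/μ) = 2π√(6837³/398600) = 5626.1 s = 93.77 min.
Single-satellite node shift = (5626.1/86166) × 360° = 23.51°.
With 3 satellites evenly phased, successive equator crossings are 23.51/3 = 7.835° apart.
That is 7.835 × 111.3 = 872 km at the equator.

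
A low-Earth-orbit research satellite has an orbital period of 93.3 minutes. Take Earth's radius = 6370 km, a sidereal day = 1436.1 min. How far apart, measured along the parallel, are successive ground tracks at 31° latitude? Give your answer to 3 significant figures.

2230 km

T = 93.3 min = 5598.0 s.
Node shift per orbit = (5598.0/86166) × 360° = 23.39°.
Equatorial spacing = 23.39 × 111.2 km/° = 2600 km.
At 31° latitude, spacing = 2600 × cos(31°) = 2229 km.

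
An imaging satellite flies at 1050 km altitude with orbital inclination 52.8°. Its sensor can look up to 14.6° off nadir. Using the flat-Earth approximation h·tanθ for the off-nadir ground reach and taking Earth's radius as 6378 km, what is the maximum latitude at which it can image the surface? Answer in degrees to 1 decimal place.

For a prograde orbit the ground track reaches latitude ±i = ±52.8°.
Sensor half-swath on the ground ≈ 1050·tan(14.6°) = 274 km = 2.46° of latitude.
Maximum observable latitude ≈ 52.8 + 2.46 = 55.3°.

55.3°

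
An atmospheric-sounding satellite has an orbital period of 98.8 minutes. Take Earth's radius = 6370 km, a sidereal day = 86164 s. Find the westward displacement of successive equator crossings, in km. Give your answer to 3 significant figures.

T = 98.8 min = 5928.0 s.
During one orbit Earth rotates (5928.0 / 86164) × 360° = 24.77°.
At the equator that is 24.77° × (2π·6370/360) km/° = 24.77 × 111.2 = 2754 km.

2750 km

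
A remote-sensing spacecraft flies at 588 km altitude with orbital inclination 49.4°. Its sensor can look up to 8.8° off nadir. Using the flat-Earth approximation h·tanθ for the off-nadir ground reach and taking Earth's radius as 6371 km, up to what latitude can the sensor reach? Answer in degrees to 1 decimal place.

For a prograde orbit the ground track reaches latitude ±i = ±49.4°.
Sensor half-swath on the ground ≈ 588·tan(8.8°) = 91 km = 0.82° of latitude.
Maximum observable latitude ≈ 49.4 + 0.82 = 50.2°.

50.2°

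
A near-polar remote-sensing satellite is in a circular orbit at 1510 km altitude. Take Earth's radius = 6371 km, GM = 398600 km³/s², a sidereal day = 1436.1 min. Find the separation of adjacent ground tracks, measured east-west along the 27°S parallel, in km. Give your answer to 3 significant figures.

Semi-major axis a = 6371 + 1510 = 7881 km. Period T = 2π√(a³/μ) = 2π√(7881³/398600) = 6962.8 s = 116.05 min.
Node shift per orbit = (6962.8/86166) × 360° = 29.09°.
Equatorial spacing = 29.09 × 111.2 km/° = 3235 km.
At 27° latitude, spacing = 3235 × cos(27°) = 2882 km.

2880 km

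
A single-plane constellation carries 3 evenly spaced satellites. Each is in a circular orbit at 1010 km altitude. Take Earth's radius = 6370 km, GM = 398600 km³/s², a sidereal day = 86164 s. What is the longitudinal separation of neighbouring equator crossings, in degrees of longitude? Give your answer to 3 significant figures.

Semi-major axis a = 6370 + 1010 = 7380 km. Period T = 2π√(a³/μ) = 2π√(7380³/398600) = 6309.5 s = 105.16 min.
Single-satellite node shift = (6309.5/86164) × 360° = 26.36°.
With 3 satellites evenly phased, successive equator crossings are 26.36/3 = 8.787° apart.

8.79°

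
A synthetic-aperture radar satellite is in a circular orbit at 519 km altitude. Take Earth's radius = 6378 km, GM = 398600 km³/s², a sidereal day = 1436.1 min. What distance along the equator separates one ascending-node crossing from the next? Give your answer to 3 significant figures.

Semi-major axis a = 6378 + 519 = 6897 km. Period T = 2π√(a³/μ) = 2π√(6897³/398600) = 5700.4 s = 95.01 min.
During one orbit Earth rotates (5700.4 / 86166) × 360° = 23.82°.
At the equator that is 23.82° × (2π·6378/360) km/° = 23.82 × 111.3 = 2651 km.

2650 km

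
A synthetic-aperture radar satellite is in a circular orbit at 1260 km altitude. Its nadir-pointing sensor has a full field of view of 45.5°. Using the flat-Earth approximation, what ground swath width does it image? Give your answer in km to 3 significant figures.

Half-angle = 45.5°/2 = 22.75°.
Swath width ≈ 2h·tan(θ/2) = 2 × 1260 × tan(22.75°) = 1056.7 km.

1060 km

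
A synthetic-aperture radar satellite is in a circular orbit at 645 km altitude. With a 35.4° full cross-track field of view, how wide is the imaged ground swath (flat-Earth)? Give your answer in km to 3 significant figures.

412 km

Half-angle = 35.4°/2 = 17.7°.
Swath width ≈ 2h·tan(θ/2) = 2 × 645 × tan(17.7°) = 411.7 km.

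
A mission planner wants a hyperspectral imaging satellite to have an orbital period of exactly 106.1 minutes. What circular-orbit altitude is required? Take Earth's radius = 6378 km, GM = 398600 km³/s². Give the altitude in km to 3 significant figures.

1050 km

T = 106.1 min = 6366.0 s.
From T = 2π√(a³/μ): a = (μ T²/4π²)^(1/3) = (398600 × 6366.0² / 4π²)^(1/3) = 7424 km.
Altitude h = a − R = 7424 − 6378 = 1046 km.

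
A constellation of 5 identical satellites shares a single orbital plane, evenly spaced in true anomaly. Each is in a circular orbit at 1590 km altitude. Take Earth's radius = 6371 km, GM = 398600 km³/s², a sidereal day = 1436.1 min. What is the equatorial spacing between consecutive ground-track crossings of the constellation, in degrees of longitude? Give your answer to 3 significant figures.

Semi-major axis a = 6371 + 1590 = 7961 km. Period T = 2π√(a³/μ) = 2π√(7961³/398600) = 7069.1 s = 117.82 min.
Single-satellite node shift = (7069.1/86166) × 360° = 29.53°.
With 5 satellites evenly phased, successive equator crossings are 29.53/5 = 5.907° apart.

5.91°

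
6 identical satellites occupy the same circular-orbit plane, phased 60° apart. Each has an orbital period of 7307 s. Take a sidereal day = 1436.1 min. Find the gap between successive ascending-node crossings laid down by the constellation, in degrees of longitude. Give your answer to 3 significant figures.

Single-satellite node shift = (7307.0/86166) × 360° = 30.53°.
With 6 satellites evenly phased, successive equator crossings are 30.53/6 = 5.088° apart.

5.09°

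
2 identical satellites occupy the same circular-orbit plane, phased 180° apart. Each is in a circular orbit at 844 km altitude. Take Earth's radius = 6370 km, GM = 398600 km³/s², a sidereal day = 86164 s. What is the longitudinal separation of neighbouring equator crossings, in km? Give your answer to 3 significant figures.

1420 km

Semi-major axis a = 6370 + 844 = 7214 km. Period T = 2π√(a³/μ) = 2π√(7214³/398600) = 6097.8 s = 101.63 min.
Single-satellite node shift = (6097.8/86164) × 360° = 25.48°.
With 2 satellites evenly phased, successive equator crossings are 25.48/2 = 12.739° apart.
That is 12.739 × 111.2 = 1416 km at the equator.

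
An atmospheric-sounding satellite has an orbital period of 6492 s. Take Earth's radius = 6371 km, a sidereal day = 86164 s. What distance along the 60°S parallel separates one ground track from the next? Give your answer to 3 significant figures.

1510 km

Node shift per orbit = (6492.0/86164) × 360° = 27.12°.
Equatorial spacing = 27.12 × 111.2 km/° = 3016 km.
At 60° latitude, spacing = 3016 × cos(60°) = 1508 km.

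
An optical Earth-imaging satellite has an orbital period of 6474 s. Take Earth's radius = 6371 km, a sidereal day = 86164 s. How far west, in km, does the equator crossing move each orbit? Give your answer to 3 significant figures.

3010 km

During one orbit Earth rotates (6474.0 / 86164) × 360° = 27.05°.
At the equator that is 27.05° × (2π·6371/360) km/° = 27.05 × 111.2 = 3008 km.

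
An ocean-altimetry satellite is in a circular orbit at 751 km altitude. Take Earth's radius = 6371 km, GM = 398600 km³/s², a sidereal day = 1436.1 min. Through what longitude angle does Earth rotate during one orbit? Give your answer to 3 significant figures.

Semi-major axis a = 6371 + 751 = 7122 km. Period T = 2π√(a³/μ) = 2π√(7122³/398600) = 5981.6 s = 99.69 min.
During one orbit Earth rotates (5981.6 / 86166) × 360° = 24.99°.

25.0°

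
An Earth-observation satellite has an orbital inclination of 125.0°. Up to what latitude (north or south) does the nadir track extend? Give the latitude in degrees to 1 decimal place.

55.0°

Retrograde orbit: the ground track reaches ±(180° − i) = ±(180 − 125.0) = ±55.0°.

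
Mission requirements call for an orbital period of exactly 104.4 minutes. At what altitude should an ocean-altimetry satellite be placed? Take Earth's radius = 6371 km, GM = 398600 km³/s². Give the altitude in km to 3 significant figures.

T = 104.4 min = 6264.0 s.
From T = 2π√(a³/μ): a = (μ T²/4π²)^(1/3) = (398600 × 6264.0² / 4π²)^(1/3) = 7344 km.
Altitude h = a − R = 7344 − 6371 = 973 km.

973 km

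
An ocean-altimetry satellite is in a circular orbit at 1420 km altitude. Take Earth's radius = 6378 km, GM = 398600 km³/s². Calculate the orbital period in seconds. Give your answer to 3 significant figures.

6850 seconds

Semi-major axis a = 6378 + 1420 = 7798 km. Period T = 2π√(a³/μ) = 2π√(7798³/398600) = 6853.1 s = 114.22 min.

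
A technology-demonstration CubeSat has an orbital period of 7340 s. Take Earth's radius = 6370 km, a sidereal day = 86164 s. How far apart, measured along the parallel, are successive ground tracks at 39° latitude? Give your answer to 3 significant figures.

2650 km

Node shift per orbit = (7340.0/86164) × 360° = 30.67°.
Equatorial spacing = 30.67 × 111.2 km/° = 3409 km.
At 39° latitude, spacing = 3409 × cos(39°) = 2650 km.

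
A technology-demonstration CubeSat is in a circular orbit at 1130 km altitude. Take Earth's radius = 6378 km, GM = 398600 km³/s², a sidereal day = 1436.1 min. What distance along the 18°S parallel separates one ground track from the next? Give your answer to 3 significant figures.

Semi-major axis a = 6378 + 1130 = 7508 km. Period T = 2π√(a³/μ) = 2π√(7508³/398600) = 6474.4 s = 107.91 min.
Node shift per orbit = (6474.4/86166) × 360° = 27.05°.
Equatorial spacing = 27.05 × 111.3 km/° = 3011 km.
At 18° latitude, spacing = 3011 × cos(18°) = 2864 km.

2860 km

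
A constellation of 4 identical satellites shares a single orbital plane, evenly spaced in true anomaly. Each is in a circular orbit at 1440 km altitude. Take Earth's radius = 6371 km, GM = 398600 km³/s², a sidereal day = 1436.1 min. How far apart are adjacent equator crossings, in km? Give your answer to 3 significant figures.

Semi-major axis a = 6371 + 1440 = 7811 km. Period T = 2π√(a³/μ) = 2π√(7811³/398600) = 6870.2 s = 114.50 min.
Single-satellite node shift = (6870.2/86166) × 360° = 28.70°.
With 4 satellites evenly phased, successive equator crossings are 28.70/4 = 7.176° apart.
That is 7.176 × 111.2 = 798 km at the equator.

798 km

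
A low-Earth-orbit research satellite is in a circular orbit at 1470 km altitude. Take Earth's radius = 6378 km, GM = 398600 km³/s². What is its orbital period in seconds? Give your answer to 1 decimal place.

6919.1 seconds

Semi-major axis a = 6378 + 1470 = 7848 km. Period T = 2π√(a³/μ) = 2π√(7848³/398600) = 6919.1 s = 115.32 min.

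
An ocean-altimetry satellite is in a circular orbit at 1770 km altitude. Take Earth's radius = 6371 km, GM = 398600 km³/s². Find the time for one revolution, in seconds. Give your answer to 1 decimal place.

Semi-major axis a = 6371 + 1770 = 8141 km. Period T = 2π√(a³/μ) = 2π√(8141³/398600) = 7310.2 s = 121.84 min.

7310.2 seconds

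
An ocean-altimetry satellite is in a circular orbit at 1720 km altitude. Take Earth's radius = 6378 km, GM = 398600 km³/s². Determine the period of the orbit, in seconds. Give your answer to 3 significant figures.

Semi-major axis a = 6378 + 1720 = 8098 km. Period T = 2π√(a³/μ) = 2π√(8098³/398600) = 7252.3 s = 120.87 min.

7250 seconds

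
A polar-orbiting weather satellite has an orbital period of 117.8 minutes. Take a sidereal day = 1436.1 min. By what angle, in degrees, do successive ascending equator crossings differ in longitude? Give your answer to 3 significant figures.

T = 117.8 min = 7068.0 s.
During one orbit Earth rotates (7068.0 / 86166) × 360° = 29.53°.

29.5°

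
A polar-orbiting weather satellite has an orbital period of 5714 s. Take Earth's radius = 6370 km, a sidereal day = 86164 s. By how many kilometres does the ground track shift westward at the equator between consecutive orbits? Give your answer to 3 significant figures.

2650 km

During one orbit Earth rotates (5714.0 / 86164) × 360° = 23.87°.
At the equator that is 23.87° × (2π·6370/360) km/° = 23.87 × 111.2 = 2654 km.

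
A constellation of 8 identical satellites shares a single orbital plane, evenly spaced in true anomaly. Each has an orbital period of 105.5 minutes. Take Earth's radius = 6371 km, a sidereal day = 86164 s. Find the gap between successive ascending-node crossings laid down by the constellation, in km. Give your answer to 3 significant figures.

368 km

T = 105.5 min = 6330.0 s.
Single-satellite node shift = (6330.0/86164) × 360° = 26.45°.
With 8 satellites evenly phased, successive equator crossings are 26.45/8 = 3.306° apart.
That is 3.306 × 111.2 = 368 km at the equator.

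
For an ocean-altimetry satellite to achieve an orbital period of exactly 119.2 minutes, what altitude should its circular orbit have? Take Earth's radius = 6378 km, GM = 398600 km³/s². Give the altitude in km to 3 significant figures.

T = 119.2 min = 7152.0 s.
From T = 2π√(a³/μ): a = (μ T²/4π²)^(1/3) = (398600 × 7152.0² / 4π²)^(1/3) = 8023 km.
Altitude h = a − R = 8023 − 6378 = 1645 km.

1650 km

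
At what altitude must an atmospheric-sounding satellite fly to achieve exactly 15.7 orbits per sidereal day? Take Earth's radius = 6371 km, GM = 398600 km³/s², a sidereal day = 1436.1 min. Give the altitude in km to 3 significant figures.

Required period T = 86166 / 15.7 = 5488.3 s.
From T = 2π√(a³/μ): a = (μ T²/4π²)^(1/3) = (398600 × 5488.3² / 4π²)^(1/3) = 6725 km.
Altitude h = a − R = 6725 − 6371 = 354 km.

354 km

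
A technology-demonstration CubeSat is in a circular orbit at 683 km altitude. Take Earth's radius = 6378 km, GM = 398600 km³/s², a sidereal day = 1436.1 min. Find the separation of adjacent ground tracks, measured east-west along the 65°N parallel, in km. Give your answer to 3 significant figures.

1160 km

Semi-major axis a = 6378 + 683 = 7061 km. Period T = 2π√(a³/μ) = 2π√(7061³/398600) = 5904.9 s = 98.41 min.
Node shift per orbit = (5904.9/86166) × 360° = 24.67°.
Equatorial spacing = 24.67 × 111.3 km/° = 2746 km.
At 65° latitude, spacing = 2746 × cos(65°) = 1161 km.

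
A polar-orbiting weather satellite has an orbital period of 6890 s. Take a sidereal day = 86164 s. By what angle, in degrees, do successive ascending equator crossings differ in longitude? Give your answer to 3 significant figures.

28.8°

During one orbit Earth rotates (6890.0 / 86164) × 360° = 28.79°.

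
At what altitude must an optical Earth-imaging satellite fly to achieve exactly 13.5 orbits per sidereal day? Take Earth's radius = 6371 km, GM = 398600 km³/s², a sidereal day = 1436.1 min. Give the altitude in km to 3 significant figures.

Required period T = 86166 / 13.5 = 6382.7 s.
From T = 2π√(a³/μ): a = (μ T²/4π²)^(1/3) = (398600 × 6382.7² / 4π²)^(1/3) = 7437 km.
Altitude h = a − R = 7437 − 6371 = 1066 km.

1070 km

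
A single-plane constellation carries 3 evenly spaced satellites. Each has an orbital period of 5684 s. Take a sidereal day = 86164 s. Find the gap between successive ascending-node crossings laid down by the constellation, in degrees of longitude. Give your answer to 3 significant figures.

7.92°

Single-satellite node shift = (5684.0/86164) × 360° = 23.75°.
With 3 satellites evenly phased, successive equator crossings are 23.75/3 = 7.916° apart.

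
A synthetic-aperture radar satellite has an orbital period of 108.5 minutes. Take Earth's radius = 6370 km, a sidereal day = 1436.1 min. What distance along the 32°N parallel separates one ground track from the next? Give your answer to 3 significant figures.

T = 108.5 min = 6510.0 s.
Node shift per orbit = (6510.0/86166) × 360° = 27.20°.
Equatorial spacing = 27.20 × 111.2 km/° = 3024 km.
At 32° latitude, spacing = 3024 × cos(32°) = 2564 km.

2560 km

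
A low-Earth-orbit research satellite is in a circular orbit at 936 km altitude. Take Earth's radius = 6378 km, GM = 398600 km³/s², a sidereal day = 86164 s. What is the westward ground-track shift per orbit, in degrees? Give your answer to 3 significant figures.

26.0°

Semi-major axis a = 6378 + 936 = 7314 km. Period T = 2π√(a³/μ) = 2π√(7314³/398600) = 6225.1 s = 103.75 min.
During one orbit Earth rotates (6225.1 / 86164) × 360° = 26.01°.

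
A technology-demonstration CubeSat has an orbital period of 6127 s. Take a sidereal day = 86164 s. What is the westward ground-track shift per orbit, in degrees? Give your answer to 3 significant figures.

25.6°

During one orbit Earth rotates (6127.0 / 86164) × 360° = 25.60°.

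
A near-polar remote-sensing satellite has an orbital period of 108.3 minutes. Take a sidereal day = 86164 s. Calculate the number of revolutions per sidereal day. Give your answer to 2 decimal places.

T = 108.3 min = 6498.0 s.
Orbits per sidereal day = 86164 / 6498.0 = 13.260.

13.26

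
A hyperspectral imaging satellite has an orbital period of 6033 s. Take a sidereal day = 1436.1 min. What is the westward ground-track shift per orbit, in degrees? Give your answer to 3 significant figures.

25.2°

During one orbit Earth rotates (6033.0 / 86166) × 360° = 25.21°.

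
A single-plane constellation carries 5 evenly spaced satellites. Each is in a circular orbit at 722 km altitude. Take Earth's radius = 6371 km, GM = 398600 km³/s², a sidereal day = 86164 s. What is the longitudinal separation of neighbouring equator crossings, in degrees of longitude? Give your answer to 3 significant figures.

Semi-major axis a = 6371 + 722 = 7093 km. Period T = 2π√(a³/μ) = 2π√(7093³/398600) = 5945.1 s = 99.08 min.
Single-satellite node shift = (5945.1/86164) × 360° = 24.84°.
With 5 satellites evenly phased, successive equator crossings are 24.84/5 = 4.968° apart.

4.97°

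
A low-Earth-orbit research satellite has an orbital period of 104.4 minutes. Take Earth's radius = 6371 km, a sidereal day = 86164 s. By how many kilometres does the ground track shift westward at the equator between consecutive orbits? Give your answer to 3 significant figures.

2910 km

T = 104.4 min = 6264.0 s.
During one orbit Earth rotates (6264.0 / 86164) × 360° = 26.17°.
At the equator that is 26.17° × (2π·6371/360) km/° = 26.17 × 111.2 = 2910 km.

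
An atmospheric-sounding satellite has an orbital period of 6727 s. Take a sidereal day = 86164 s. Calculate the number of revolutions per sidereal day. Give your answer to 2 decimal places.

Orbits per sidereal day = 86164 / 6727.0 = 12.809.

12.81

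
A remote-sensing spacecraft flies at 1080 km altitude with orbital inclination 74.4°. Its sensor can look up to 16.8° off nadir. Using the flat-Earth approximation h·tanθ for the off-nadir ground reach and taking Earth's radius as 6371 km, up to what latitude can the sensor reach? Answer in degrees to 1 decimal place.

For a prograde orbit the ground track reaches latitude ±i = ±74.4°.
Sensor half-swath on the ground ≈ 1080·tan(16.8°) = 326 km = 2.93° of latitude.
Maximum observable latitude ≈ 74.4 + 2.93 = 77.3°.

77.3°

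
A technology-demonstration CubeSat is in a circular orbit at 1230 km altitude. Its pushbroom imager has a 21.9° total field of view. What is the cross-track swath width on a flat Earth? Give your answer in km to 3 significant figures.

476 km

Half-angle = 21.9°/2 = 10.95°.
Swath width ≈ 2h·tan(θ/2) = 2 × 1230 × tan(10.95°) = 475.9 km.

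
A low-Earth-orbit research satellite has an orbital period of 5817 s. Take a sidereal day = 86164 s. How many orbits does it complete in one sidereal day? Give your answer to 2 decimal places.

Orbits per sidereal day = 86164 / 5817.0 = 14.812.

14.81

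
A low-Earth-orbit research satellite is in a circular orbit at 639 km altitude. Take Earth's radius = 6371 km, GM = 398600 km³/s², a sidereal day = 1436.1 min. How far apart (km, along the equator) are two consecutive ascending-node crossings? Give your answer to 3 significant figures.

Semi-major axis a = 6371 + 639 = 7010 km. Period T = 2π√(a³/μ) = 2π√(7010³/398600) = 5841.0 s = 97.35 min.
During one orbit Earth rotates (5841.0 / 86166) × 360° = 24.40°.
At the equator that is 24.40° × (2π·6371/360) km/° = 24.40 × 111.2 = 2714 km.

2710 km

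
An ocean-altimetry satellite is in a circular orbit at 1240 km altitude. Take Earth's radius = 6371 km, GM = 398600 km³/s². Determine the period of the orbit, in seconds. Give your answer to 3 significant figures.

Semi-major axis a = 6371 + 1240 = 7611 km. Period T = 2π√(a³/μ) = 2π√(7611³/398600) = 6608.1 s = 110.13 min.

6610 seconds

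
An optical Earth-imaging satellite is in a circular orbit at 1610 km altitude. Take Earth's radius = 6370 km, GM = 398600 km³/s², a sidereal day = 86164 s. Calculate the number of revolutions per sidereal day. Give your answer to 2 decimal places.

Semi-major axis a = 6370 + 1610 = 7980 km. Period T = 2π√(a³/μ) = 2π√(7980³/398600) = 7094.4 s = 118.24 min.
Orbits per sidereal day = 86164 / 7094.4 = 12.145.

12.15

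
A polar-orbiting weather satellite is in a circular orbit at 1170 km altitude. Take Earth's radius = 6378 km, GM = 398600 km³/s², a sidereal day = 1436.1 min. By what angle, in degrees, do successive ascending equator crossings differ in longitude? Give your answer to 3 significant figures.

Semi-major axis a = 6378 + 1170 = 7548 km. Period T = 2π√(a³/μ) = 2π√(7548³/398600) = 6526.2 s = 108.77 min.
During one orbit Earth rotates (6526.2 / 86166) × 360° = 27.27°.

27.3°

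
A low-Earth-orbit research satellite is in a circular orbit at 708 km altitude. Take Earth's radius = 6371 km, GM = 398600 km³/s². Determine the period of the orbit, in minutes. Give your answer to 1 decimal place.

Semi-major axis a = 6371 + 708 = 7079 km. Period T = 2π√(a³/μ) = 2π√(7079³/398600) = 5927.5 s = 98.79 min.

98.8 min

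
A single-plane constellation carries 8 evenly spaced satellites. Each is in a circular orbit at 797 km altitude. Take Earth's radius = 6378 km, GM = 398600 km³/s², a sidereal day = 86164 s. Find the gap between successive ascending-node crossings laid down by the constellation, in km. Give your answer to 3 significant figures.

Semi-major axis a = 6378 + 797 = 7175 km. Period T = 2π√(a³/μ) = 2π√(7175³/398600) = 6048.4 s = 100.81 min.
Single-satellite node shift = (6048.4/86164) × 360° = 25.27°.
With 8 satellites evenly phased, successive equator crossings are 25.27/8 = 3.159° apart.
That is 3.159 × 111.3 = 352 km at the equator.

352 km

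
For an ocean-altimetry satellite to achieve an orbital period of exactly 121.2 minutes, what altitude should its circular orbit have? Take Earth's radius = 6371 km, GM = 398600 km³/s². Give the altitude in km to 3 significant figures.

1740 km

T = 121.2 min = 7272.0 s.
From T = 2π√(a³/μ): a = (μ T²/4π²)^(1/3) = (398600 × 7272.0² / 4π²)^(1/3) = 8113 km.
Altitude h = a − R = 8113 − 6371 = 1742 km.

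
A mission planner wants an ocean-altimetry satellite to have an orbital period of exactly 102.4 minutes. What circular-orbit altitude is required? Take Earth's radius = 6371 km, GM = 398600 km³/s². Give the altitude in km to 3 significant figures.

879 km

T = 102.4 min = 6144.0 s.
From T = 2π√(a³/μ): a = (μ T²/4π²)^(1/3) = (398600 × 6144.0² / 4π²)^(1/3) = 7250 km.
Altitude h = a − R = 7250 − 6371 = 879 km.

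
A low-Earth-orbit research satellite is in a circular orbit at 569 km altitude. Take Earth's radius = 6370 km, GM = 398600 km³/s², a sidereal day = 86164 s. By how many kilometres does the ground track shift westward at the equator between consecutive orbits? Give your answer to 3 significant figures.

Semi-major axis a = 6370 + 569 = 6939 km. Period T = 2π√(a³/μ) = 2π√(6939³/398600) = 5752.5 s = 95.87 min.
During one orbit Earth rotates (5752.5 / 86164) × 360° = 24.03°.
At the equator that is 24.03° × (2π·6370/360) km/° = 24.03 × 111.2 = 2672 km.

2670 km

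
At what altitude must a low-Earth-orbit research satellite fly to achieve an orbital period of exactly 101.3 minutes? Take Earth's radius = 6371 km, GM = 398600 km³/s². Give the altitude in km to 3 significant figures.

T = 101.3 min = 6078.0 s.
From T = 2π√(a³/μ): a = (μ T²/4π²)^(1/3) = (398600 × 6078.0² / 4π²)^(1/3) = 7198 km.
Altitude h = a − R = 7198 − 6371 = 827 km.

827 km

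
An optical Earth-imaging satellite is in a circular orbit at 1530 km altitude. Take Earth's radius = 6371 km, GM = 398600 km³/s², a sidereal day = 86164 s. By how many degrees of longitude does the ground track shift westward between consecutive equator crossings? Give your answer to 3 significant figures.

Semi-major axis a = 6371 + 1530 = 7901 km. Period T = 2π√(a³/μ) = 2π√(7901³/398600) = 6989.3 s = 116.49 min.
During one orbit Earth rotates (6989.3 / 86164) × 360° = 29.20°.

29.2°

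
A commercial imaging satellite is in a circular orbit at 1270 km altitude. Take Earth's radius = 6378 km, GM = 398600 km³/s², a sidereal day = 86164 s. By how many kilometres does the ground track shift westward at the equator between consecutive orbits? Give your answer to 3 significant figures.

Semi-major axis a = 6378 + 1270 = 7648 km. Period T = 2π√(a³/μ) = 2π√(7648³/398600) = 6656.3 s = 110.94 min.
During one orbit Earth rotates (6656.3 / 86164) × 360° = 27.81°.
At the equator that is 27.81° × (2π·6378/360) km/° = 27.81 × 111.3 = 3096 km.

3100 km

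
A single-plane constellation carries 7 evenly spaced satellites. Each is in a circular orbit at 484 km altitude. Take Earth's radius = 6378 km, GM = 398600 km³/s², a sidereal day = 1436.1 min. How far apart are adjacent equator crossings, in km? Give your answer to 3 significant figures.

376 km

Semi-major axis a = 6378 + 484 = 6862 km. Period T = 2π√(a³/μ) = 2π√(6862³/398600) = 5657.0 s = 94.28 min.
Single-satellite node shift = (5657.0/86166) × 360° = 23.63°.
With 7 satellites evenly phased, successive equator crossings are 23.63/7 = 3.376° apart.
That is 3.376 × 111.3 = 376 km at the equator.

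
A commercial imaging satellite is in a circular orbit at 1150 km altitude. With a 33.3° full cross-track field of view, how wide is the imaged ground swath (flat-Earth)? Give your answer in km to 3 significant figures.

688 km

Half-angle = 33.3°/2 = 16.65°.
Swath width ≈ 2h·tan(θ/2) = 2 × 1150 × tan(16.65°) = 687.8 km.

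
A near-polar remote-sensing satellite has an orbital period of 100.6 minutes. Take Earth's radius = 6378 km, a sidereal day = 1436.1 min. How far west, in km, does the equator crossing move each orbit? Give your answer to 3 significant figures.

2810 km

T = 100.6 min = 6036.0 s.
During one orbit Earth rotates (6036.0 / 86166) × 360° = 25.22°.
At the equator that is 25.22° × (2π·6378/360) km/° = 25.22 × 111.3 = 2807 km.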